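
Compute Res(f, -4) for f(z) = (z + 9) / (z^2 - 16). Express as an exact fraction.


Step 1: Q(z) = z^2 - 16 = (z + 4)(z - 4)
Step 2: Q'(z) = 2z
Step 3: Q'(-4) = -8, P(-4) = 5
Step 4: Res = P(-4)/Q'(-4) = 5/(-8) = -5/8

-5/8


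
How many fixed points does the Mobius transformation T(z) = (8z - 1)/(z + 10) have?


Step 1: Fixed points satisfy T(z) = z
Step 2: z^2 + 2z + 1 = 0
Step 3: Discriminant = 2^2 - 4*1*1 = 0
Step 4: Number of fixed points = 1

1


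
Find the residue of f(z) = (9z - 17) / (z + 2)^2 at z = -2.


Step 1: Pole of order 2 at z = -2
Step 2: Res = lim d/dz [(z + 2)^2 * f(z)] as z -> -2
Step 3: (z + 2)^2 * f(z) = 9z - 17
Step 4: d/dz[9z - 17] = 9

9


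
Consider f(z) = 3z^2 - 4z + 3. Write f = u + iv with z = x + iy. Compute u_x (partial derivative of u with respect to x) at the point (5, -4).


Step 1: f(z) = 3(x+iy)^2 - 4(x+iy) + 3
Step 2: u = 3(x^2 - y^2) - 4x + 3
Step 3: u_x = 6x - 4
Step 4: At (5, -4): u_x = 30 - 4 = 26

26


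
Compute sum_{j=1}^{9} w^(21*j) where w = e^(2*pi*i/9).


Step 1: The sum sum_{j=1}^{n} w^(k*j) equals n if n | k, else 0.
Step 2: Here n = 9, k = 21
Step 3: Does n divide k? 9 | 21 -> False
Step 4: Sum = 0

0


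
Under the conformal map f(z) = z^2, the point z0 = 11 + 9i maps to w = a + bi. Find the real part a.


Step 1: z0 = 11 + 9i
Step 2: z0^2 = 11^2 - 9^2 + 198i
Step 3: real part = 121 - 81 = 40

40


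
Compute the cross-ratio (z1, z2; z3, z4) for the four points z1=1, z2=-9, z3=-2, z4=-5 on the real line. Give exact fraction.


Step 1: (z1-z3)(z2-z4) = 3 * (-4) = -12
Step 2: (z1-z4)(z2-z3) = 6 * (-7) = -42
Step 3: Cross-ratio = 12/42 = 2/7

2/7


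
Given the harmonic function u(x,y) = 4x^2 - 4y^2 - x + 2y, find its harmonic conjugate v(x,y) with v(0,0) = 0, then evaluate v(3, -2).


Step 1: v_x = -u_y = 8y - 2
Step 2: v_y = u_x = 8x - 1
Step 3: v = 8xy - 2x - y + C
Step 4: v(0,0) = 0 => C = 0
Step 5: v(3, -2) = -52

-52


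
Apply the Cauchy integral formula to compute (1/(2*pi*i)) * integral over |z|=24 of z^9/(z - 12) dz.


Step 1: f(z) = z^9, a = 12 is inside |z| = 24
Step 2: By Cauchy integral formula: (1/(2pi*i)) * integral = f(a)
Step 3: f(12) = 12^9 = 5159780352

5159780352


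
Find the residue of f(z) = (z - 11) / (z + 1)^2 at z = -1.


Step 1: Pole of order 2 at z = -1
Step 2: Res = lim d/dz [(z + 1)^2 * f(z)] as z -> -1
Step 3: (z + 1)^2 * f(z) = z - 11
Step 4: d/dz[z - 11] = 1

1


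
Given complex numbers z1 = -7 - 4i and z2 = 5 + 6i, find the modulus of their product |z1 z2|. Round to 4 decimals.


Step 1: |z1| = sqrt((-7)^2 + (-4)^2) = sqrt(65)
Step 2: |z2| = sqrt(5^2 + 6^2) = sqrt(61)
Step 3: |z1*z2| = |z1|*|z2| = sqrt(65) * sqrt(61) = sqrt(65 * 61) = sqrt(3965)
Step 4: = 62.9682

62.9682


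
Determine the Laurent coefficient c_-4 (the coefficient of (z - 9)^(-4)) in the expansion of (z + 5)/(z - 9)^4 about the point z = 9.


Step 1: Write the numerator in powers of (z - 9): z + 5 = (z - 9) + (1*9 + 5) = (z - 9) + 14
Step 2: Divide by (z - 9)^4: f(z) = 14(z - 9)^(-4) + (z - 9)^(-3)
Step 3: This finite sum is the Laurent series of f about z = 9.
Step 4: Coefficient of (z - 9)^(-4) = 1*9 + 5 = 14

14


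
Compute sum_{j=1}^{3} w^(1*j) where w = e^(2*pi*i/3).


Step 1: The sum sum_{j=1}^{n} w^(k*j) equals n if n | k, else 0.
Step 2: Here n = 3, k = 1
Step 3: Does n divide k? 3 | 1 -> False
Step 4: Sum = 0

0


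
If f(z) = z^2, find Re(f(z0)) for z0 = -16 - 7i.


Step 1: z0 = -16 - 7i
Step 2: z0^2 = (-16)^2 - (-7)^2 + 224i
Step 3: real part = 256 - 49 = 207

207


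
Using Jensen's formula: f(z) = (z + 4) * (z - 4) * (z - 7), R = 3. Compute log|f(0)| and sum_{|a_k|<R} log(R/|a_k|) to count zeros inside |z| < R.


Jensen's formula: (1/2pi)*integral log|f(Re^it)|dt = log|f(0)| + sum_{|a_k|<R} log(R/|a_k|)
Step 1: f(0) = 4 * (-4) * (-7) = 112
Step 2: log|f(0)| = log|-4| + log|4| + log|7| = 4.7185
Step 3: Zeros inside |z| < 3: none
Step 4: Jensen sum = (empty sum) = 0
Step 5: n(R) = number of terms in the Jensen sum = count of zeros inside |z| < 3 = 0

0


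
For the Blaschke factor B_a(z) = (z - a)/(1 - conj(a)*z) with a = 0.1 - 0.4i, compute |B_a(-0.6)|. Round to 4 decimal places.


Step 1: Numerator z0 - a = -0.6 - (0.1 - 0.4i) = -0.7 + 0.4i
Step 2: Denominator 1 - conj(a)*z0 = 1 - (0.1 + 0.4i)*(-0.6) = 1.06 + 0.24i
Step 3: |z0 - a|^2 = (-0.7)^2 + 0.4^2 = 0.65; |1 - conj(a)*z0|^2 = 1.06^2 + 0.24^2 = 1.1812
Step 4: |B_a(-0.6)| = sqrt(0.65 / 1.1812) = sqrt(0.550288)
Step 5: = 0.7418

0.7418


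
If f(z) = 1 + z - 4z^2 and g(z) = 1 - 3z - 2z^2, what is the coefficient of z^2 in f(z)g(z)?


Step 1: z^2 term in f*g comes from: (1)*(-2z^2) + (z)*(-3z) + (-4z^2)*(1)
Step 2: = -2 - 3 - 4
Step 3: = -9

-9


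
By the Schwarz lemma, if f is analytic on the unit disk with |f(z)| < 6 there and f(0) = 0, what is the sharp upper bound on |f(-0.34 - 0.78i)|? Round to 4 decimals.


Step 1: g = f/6 maps D -> D with g(0) = 0, so by the Schwarz lemma |g(z)| <= |z|, i.e. |f(z)| <= 6|z|; this is sharp (f(z) = 6z).
Step 2: |z0|^2 = (-0.34)^2 + (-0.78)^2 = 0.724
Step 3: |z0| = sqrt(0.724) = 0.850882
Step 4: Best bound = 6 * |z0| = 6 * 0.850882 = 5.1053

5.1053


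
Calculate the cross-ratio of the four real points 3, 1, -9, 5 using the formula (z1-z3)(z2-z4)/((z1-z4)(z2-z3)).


Step 1: (z1-z3)(z2-z4) = 12 * (-4) = -48
Step 2: (z1-z4)(z2-z3) = (-2) * 10 = -20
Step 3: Cross-ratio = 48/20 = 12/5

12/5


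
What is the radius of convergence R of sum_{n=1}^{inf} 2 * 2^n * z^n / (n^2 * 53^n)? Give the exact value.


Step 1: General term a_n = 2 * 2^n / (n^2 * 53^n)
Step 2: By the root test, |a_n|^(1/n) = 2^(1/n) * 2 / (n^(2/n) * 53) -> 2/53 as n -> infinity (since 2^(1/n) -> 1 and n^(2/n) -> 1)
Step 3: R = 1/lim|a_n|^(1/n) = 53/2

53/2


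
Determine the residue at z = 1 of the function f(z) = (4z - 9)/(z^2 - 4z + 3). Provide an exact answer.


Step 1: Q(z) = z^2 - 4z + 3 = (z - 1)(z - 3)
Step 2: Q'(z) = 2z - 4
Step 3: Q'(1) = -2, P(1) = -5
Step 4: Res = P(1)/Q'(1) = -5/(-2) = 5/2

5/2


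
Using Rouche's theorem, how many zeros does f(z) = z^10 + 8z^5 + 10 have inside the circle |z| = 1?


Step 1: On |z| = 1 the three terms have sizes |z^10| = 1^10 = 1, |8z^5| = 8*1^5 = 8, |10| = 10
Step 2: The dominant term is g(z) = 10; let h(z) = z^10 + 8z^5 so f = g + h
Step 3: On |z| = 1: |g| = 10 and |h| <= 1 + 8 = 9
Step 4: Since 10 > 9, |h| < |g| on |z| = 1, so by Rouche f has the same number of zeros as g inside |z| < 1
Step 5: g(z) = 10 is a nonzero constant with no zeros inside |z| < 1. Answer = 0

0


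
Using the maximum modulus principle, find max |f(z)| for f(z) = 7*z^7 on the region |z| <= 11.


Step 1: On |z| = 11, |f(z)| = 7 * |z|^7 = 7 * 11^7
Step 2: By maximum modulus principle, maximum is on boundary.
Step 3: Maximum = 7 * 19487171 = 136410197

136410197


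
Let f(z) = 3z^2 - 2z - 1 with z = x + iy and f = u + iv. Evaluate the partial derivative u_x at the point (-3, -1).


Step 1: f(z) = 3(x+iy)^2 - 2(x+iy) - 1
Step 2: u = 3(x^2 - y^2) - 2x - 1
Step 3: u_x = 6x - 2
Step 4: At (-3, -1): u_x = -18 - 2 = -20

-20


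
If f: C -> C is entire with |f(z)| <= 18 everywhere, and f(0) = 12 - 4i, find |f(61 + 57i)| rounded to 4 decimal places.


Step 1: By Liouville's theorem, a bounded entire function is constant.
Step 2: f(z) = f(0) = 12 - 4i for all z.
Step 3: |f(w)| = |12 - 4i| = sqrt(144 + 16)
Step 4: = 12.6491

12.6491


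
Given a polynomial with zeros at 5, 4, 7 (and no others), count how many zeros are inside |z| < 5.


Step 1: Check each root:
  z = 5: |5| = 5 >= 5
  z = 4: |4| = 4 < 5
  z = 7: |7| = 7 >= 5
Step 2: Count = 1

1


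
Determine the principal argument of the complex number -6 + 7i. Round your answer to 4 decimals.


Step 1: z = -6 + 7i
Step 2: arg(z) = atan2(7, -6)
Step 3: arg(z) = 2.2794

2.2794


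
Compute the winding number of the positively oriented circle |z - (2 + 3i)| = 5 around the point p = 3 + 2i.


Step 1: Center c = (2, 3), radius = 5
Step 2: |p - c|^2 = 1^2 + (-1)^2 = 2
Step 3: r^2 = 25
Step 4: |p-c| < r so winding number = 1

1


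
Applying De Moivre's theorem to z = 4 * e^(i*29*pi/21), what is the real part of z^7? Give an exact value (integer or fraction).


Step 1: By De Moivre's theorem, z^7 = 4^7 * e^(i*7*29*pi/21) = 16384 * (cos(29*pi/3) + i*sin(29*pi/3))
Step 2: |z|^7 = 4^7 = 16384
Step 3: Reduce the angle mod 2*pi: 29*pi/3 - 8*pi = 5*pi/3
Step 4: cos(5*pi/3) = 1/2
Step 5: Re(z^7) = 16384 * 1/2 = 8192

8192


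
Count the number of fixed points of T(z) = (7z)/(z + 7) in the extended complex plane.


Step 1: Fixed points satisfy T(z) = z
Step 2: z^2 = 0
Step 3: Discriminant = 0^2 - 4*1*0 = 0
Step 4: Number of fixed points = 1

1


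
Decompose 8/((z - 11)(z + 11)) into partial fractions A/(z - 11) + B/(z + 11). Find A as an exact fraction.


Step 1: Multiply both sides by (z - 11) and set z = 11
Step 2: A = 8 / (11 + 11)
Step 3: A = 8 / 22
Step 4: A = 4/11

4/11


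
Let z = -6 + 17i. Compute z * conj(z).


Step 1: conj(z) = -6 - 17i
Step 2: z * conj(z) = (-6)^2 + 17^2
Step 3: = 36 + 289 = 325

325


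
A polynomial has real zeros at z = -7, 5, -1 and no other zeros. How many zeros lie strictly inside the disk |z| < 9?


Step 1: Check each root:
  z = -7: |-7| = 7 < 9
  z = 5: |5| = 5 < 9
  z = -1: |-1| = 1 < 9
Step 2: Count = 3

3


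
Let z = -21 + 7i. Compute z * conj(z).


Step 1: conj(z) = -21 - 7i
Step 2: z * conj(z) = (-21)^2 + 7^2
Step 3: = 441 + 49 = 490

490


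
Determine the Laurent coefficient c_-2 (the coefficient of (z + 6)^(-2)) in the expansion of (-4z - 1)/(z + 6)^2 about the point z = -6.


Step 1: Write the numerator in powers of (z + 6): -4z - 1 = -4(z + 6) + (-4*(-6) - 1) = -4(z + 6) + 23
Step 2: Divide by (z + 6)^2: f(z) = 23(z + 6)^(-2) - 4(z + 6)^(-1)
Step 3: This finite sum is the Laurent series of f about z = -6.
Step 4: Coefficient of (z + 6)^(-2) = -4*(-6) - 1 = 23

23


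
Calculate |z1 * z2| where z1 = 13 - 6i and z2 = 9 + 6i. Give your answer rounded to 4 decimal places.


Step 1: |z1| = sqrt(13^2 + (-6)^2) = sqrt(205)
Step 2: |z2| = sqrt(9^2 + 6^2) = sqrt(117)
Step 3: |z1*z2| = |z1|*|z2| = sqrt(205) * sqrt(117) = sqrt(205 * 117) = sqrt(23985)
Step 4: = 154.8709

154.8709


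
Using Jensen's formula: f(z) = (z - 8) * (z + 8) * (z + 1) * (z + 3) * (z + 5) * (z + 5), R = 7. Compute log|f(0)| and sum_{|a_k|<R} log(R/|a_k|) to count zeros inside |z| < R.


Jensen's formula: (1/2pi)*integral log|f(Re^it)|dt = log|f(0)| + sum_{|a_k|<R} log(R/|a_k|)
Step 1: f(0) = (-8) * 8 * 1 * 3 * 5 * 5 = -4800
Step 2: log|f(0)| = log|8| + log|-8| + log|-1| + log|-3| + log|-5| + log|-5| = 8.4764
Step 3: Zeros inside |z| < 7: -1, -3, -5, -5
Step 4: Jensen sum = log(7/1) + log(7/3) + log(7/5) + log(7/5) = 3.4662
Step 5: n(R) = number of terms in the Jensen sum = count of zeros inside |z| < 7 = 4

4


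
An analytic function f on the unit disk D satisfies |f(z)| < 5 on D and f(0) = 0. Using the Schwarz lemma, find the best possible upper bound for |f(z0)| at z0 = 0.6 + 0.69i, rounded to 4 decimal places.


Step 1: g = f/5 maps D -> D with g(0) = 0, so by the Schwarz lemma |g(z)| <= |z|, i.e. |f(z)| <= 5|z|; this is sharp (f(z) = 5z).
Step 2: |z0|^2 = 0.6^2 + 0.69^2 = 0.8361
Step 3: |z0| = sqrt(0.8361) = 0.914385
Step 4: Best bound = 5 * |z0| = 5 * 0.914385 = 4.5719

4.5719


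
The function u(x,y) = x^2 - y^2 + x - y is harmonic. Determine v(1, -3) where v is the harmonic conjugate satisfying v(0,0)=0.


Step 1: v_x = -u_y = 2y + 1
Step 2: v_y = u_x = 2x + 1
Step 3: v = 2xy + x + y + C
Step 4: v(0,0) = 0 => C = 0
Step 5: v(1, -3) = -8

-8


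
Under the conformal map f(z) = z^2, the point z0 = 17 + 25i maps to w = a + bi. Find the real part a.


Step 1: z0 = 17 + 25i
Step 2: z0^2 = 17^2 - 25^2 + 850i
Step 3: real part = 289 - 625 = -336

-336


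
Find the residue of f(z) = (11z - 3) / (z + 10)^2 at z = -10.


Step 1: Pole of order 2 at z = -10
Step 2: Res = lim d/dz [(z + 10)^2 * f(z)] as z -> -10
Step 3: (z + 10)^2 * f(z) = 11z - 3
Step 4: d/dz[11z - 3] = 11

11


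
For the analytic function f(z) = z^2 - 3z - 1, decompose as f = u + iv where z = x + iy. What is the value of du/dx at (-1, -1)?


Step 1: f(z) = (x+iy)^2 - 3(x+iy) - 1
Step 2: u = (x^2 - y^2) - 3x - 1
Step 3: u_x = 2x - 3
Step 4: At (-1, -1): u_x = -2 - 3 = -5

-5


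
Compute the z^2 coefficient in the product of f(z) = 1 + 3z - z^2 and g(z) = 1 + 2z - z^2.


Step 1: z^2 term in f*g comes from: (1)*(-z^2) + (3z)*(2z) + (-z^2)*(1)
Step 2: = -1 + 6 - 1
Step 3: = 4

4


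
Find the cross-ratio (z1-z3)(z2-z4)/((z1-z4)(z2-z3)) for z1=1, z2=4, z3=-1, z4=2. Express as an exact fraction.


Step 1: (z1-z3)(z2-z4) = 2 * 2 = 4
Step 2: (z1-z4)(z2-z3) = (-1) * 5 = -5
Step 3: Cross-ratio = -4/5 = -4/5

-4/5


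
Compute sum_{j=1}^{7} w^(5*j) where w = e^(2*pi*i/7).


Step 1: The sum sum_{j=1}^{n} w^(k*j) equals n if n | k, else 0.
Step 2: Here n = 7, k = 5
Step 3: Does n divide k? 7 | 5 -> False
Step 4: Sum = 0

0


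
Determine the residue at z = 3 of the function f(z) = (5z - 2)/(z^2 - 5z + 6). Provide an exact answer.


Step 1: Q(z) = z^2 - 5z + 6 = (z - 3)(z - 2)
Step 2: Q'(z) = 2z - 5
Step 3: Q'(3) = 1, P(3) = 13
Step 4: Res = P(3)/Q'(3) = 13/1 = 13

13


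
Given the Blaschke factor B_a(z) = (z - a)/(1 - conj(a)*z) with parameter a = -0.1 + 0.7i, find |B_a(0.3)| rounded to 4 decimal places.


Step 1: Numerator z0 - a = 0.3 - (-0.1 + 0.7i) = 0.4 - 0.7i
Step 2: Denominator 1 - conj(a)*z0 = 1 - (-0.1 - 0.7i)*0.3 = 1.03 + 0.21i
Step 3: |z0 - a|^2 = 0.4^2 + (-0.7)^2 = 0.65; |1 - conj(a)*z0|^2 = 1.03^2 + 0.21^2 = 1.105
Step 4: |B_a(0.3)| = sqrt(0.65 / 1.105) = sqrt(0.588235)
Step 5: = 0.767

0.767


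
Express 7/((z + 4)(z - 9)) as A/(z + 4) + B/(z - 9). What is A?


Step 1: Multiply both sides by (z + 4) and set z = -4
Step 2: A = 7 / (-4 - 9)
Step 3: A = 7 / (-13)
Step 4: A = -7/13

-7/13


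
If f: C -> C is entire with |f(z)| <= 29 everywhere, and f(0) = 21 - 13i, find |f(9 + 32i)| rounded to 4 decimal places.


Step 1: By Liouville's theorem, a bounded entire function is constant.
Step 2: f(z) = f(0) = 21 - 13i for all z.
Step 3: |f(w)| = |21 - 13i| = sqrt(441 + 169)
Step 4: = 24.6982

24.6982


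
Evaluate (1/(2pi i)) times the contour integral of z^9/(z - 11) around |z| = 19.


Step 1: f(z) = z^9, a = 11 is inside |z| = 19
Step 2: By Cauchy integral formula: (1/(2pi*i)) * integral = f(a)
Step 3: f(11) = 11^9 = 2357947691

2357947691


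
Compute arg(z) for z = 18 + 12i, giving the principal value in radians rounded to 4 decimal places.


Step 1: z = 18 + 12i
Step 2: arg(z) = atan2(12, 18)
Step 3: arg(z) = 0.588

0.588


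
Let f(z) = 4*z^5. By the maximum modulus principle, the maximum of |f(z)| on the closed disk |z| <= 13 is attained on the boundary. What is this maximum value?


Step 1: On |z| = 13, |f(z)| = 4 * |z|^5 = 4 * 13^5
Step 2: By maximum modulus principle, maximum is on boundary.
Step 3: Maximum = 4 * 371293 = 1485172

1485172


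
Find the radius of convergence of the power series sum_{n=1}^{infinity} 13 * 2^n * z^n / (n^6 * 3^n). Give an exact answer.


Step 1: General term a_n = 13 * 2^n / (n^6 * 3^n)
Step 2: By the root test, |a_n|^(1/n) = 13^(1/n) * 2 / (n^(6/n) * 3) -> 2/3 as n -> infinity (since 13^(1/n) -> 1 and n^(6/n) -> 1)
Step 3: R = 1/lim|a_n|^(1/n) = 3/2

3/2


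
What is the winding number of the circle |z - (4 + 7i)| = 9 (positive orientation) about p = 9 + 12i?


Step 1: Center c = (4, 7), radius = 9
Step 2: |p - c|^2 = 5^2 + 5^2 = 50
Step 3: r^2 = 81
Step 4: |p-c| < r so winding number = 1

1


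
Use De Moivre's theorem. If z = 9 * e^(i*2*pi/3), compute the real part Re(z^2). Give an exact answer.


Step 1: By De Moivre's theorem, z^2 = 9^2 * e^(i*2*2*pi/3) = 81 * (cos(4*pi/3) + i*sin(4*pi/3))
Step 2: |z|^2 = 9^2 = 81
Step 3: The angle 4*pi/3 already lies in [0, 2*pi)
Step 4: cos(4*pi/3) = -1/2
Step 5: Re(z^2) = 81 * (-1/2) = -81/2

-81/2


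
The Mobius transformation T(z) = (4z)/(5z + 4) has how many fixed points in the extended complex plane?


Step 1: Fixed points satisfy T(z) = z
Step 2: 5z^2 = 0
Step 3: Discriminant = 0^2 - 4*5*0 = 0
Step 4: Number of fixed points = 1

1


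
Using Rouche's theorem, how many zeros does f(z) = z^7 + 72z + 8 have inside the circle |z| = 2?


Step 1: On |z| = 2 the three terms have sizes |z^7| = 2^7 = 128, |72z| = 72*2 = 144, |8| = 8
Step 2: The dominant term is g(z) = 72z; let h(z) = z^7 + 8 so f = g + h
Step 3: On |z| = 2: |g| = 144 and |h| <= 128 + 8 = 136
Step 4: Since 144 > 136, |h| < |g| on |z| = 2, so by Rouche f has the same number of zeros as g inside |z| < 2
Step 5: g(z) = 72z has 1 zero (at the origin, multiplicity 1) inside |z| < 2. Answer = 1

1


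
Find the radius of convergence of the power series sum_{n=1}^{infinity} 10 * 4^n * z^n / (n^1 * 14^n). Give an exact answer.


Step 1: General term a_n = 10 * 4^n / (n^1 * 14^n)
Step 2: By the root test, |a_n|^(1/n) = 10^(1/n) * 4 / (n^(1/n) * 14) -> 4/14 as n -> infinity (since 10^(1/n) -> 1 and n^(1/n) -> 1)
Step 3: R = 1/lim|a_n|^(1/n) = 14/4 = 7/2

7/2


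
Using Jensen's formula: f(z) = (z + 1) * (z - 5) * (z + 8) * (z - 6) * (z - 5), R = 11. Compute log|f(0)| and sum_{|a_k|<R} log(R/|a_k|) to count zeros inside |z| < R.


Jensen's formula: (1/2pi)*integral log|f(Re^it)|dt = log|f(0)| + sum_{|a_k|<R} log(R/|a_k|)
Step 1: f(0) = 1 * (-5) * 8 * (-6) * (-5) = -1200
Step 2: log|f(0)| = log|-1| + log|5| + log|-8| + log|6| + log|5| = 7.0901
Step 3: Zeros inside |z| < 11: -1, 5, -8, 6, 5
Step 4: Jensen sum = log(11/1) + log(11/5) + log(11/8) + log(11/6) + log(11/5) = 4.8994
Step 5: n(R) = number of terms in the Jensen sum = count of zeros inside |z| < 11 = 5

5


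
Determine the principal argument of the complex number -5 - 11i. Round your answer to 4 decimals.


Step 1: z = -5 - 11i
Step 2: arg(z) = atan2(-11, -5)
Step 3: arg(z) = -1.9974

-1.9974


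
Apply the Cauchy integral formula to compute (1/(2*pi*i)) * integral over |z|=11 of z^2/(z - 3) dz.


Step 1: f(z) = z^2, a = 3 is inside |z| = 11
Step 2: By Cauchy integral formula: (1/(2pi*i)) * integral = f(a)
Step 3: f(3) = 3^2 = 9

9


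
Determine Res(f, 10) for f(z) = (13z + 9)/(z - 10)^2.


Step 1: Pole of order 2 at z = 10
Step 2: Res = lim d/dz [(z - 10)^2 * f(z)] as z -> 10
Step 3: (z - 10)^2 * f(z) = 13z + 9
Step 4: d/dz[13z + 9] = 13

13


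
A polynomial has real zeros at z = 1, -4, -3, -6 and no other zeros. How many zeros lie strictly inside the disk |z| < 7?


Step 1: Check each root:
  z = 1: |1| = 1 < 7
  z = -4: |-4| = 4 < 7
  z = -3: |-3| = 3 < 7
  z = -6: |-6| = 6 < 7
Step 2: Count = 4

4


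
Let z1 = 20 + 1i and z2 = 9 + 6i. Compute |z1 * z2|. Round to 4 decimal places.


Step 1: |z1| = sqrt(20^2 + 1^2) = sqrt(401)
Step 2: |z2| = sqrt(9^2 + 6^2) = sqrt(117)
Step 3: |z1*z2| = |z1|*|z2| = sqrt(401) * sqrt(117) = sqrt(401 * 117) = sqrt(46917)
Step 4: = 216.6033

216.6033


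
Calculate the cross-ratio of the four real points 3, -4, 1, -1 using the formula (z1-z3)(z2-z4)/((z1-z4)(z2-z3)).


Step 1: (z1-z3)(z2-z4) = 2 * (-3) = -6
Step 2: (z1-z4)(z2-z3) = 4 * (-5) = -20
Step 3: Cross-ratio = 6/20 = 3/10

3/10


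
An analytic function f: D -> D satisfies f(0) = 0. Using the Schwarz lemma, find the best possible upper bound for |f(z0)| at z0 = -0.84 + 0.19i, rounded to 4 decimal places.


Step 1: Schwarz lemma: if f: D -> D is analytic with f(0) = 0, then |f(z)| <= |z| for all z in D, and this is sharp (f(z) = z).
Step 2: |z0|^2 = (-0.84)^2 + 0.19^2 = 0.7417
Step 3: |z0| = sqrt(0.7417) = 0.86122
Step 4: Best bound = |z0| = 0.8612

0.8612


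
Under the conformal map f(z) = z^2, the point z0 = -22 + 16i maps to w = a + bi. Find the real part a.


Step 1: z0 = -22 + 16i
Step 2: z0^2 = (-22)^2 - 16^2 - 704i
Step 3: real part = 484 - 256 = 228

228


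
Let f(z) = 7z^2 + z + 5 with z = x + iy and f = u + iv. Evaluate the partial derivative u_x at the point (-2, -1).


Step 1: f(z) = 7(x+iy)^2 + (x+iy) + 5
Step 2: u = 7(x^2 - y^2) + x + 5
Step 3: u_x = 14x + 1
Step 4: At (-2, -1): u_x = -28 + 1 = -27

-27


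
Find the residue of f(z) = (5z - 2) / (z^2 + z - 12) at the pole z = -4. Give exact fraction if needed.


Step 1: Q(z) = z^2 + z - 12 = (z + 4)(z - 3)
Step 2: Q'(z) = 2z + 1
Step 3: Q'(-4) = -7, P(-4) = -22
Step 4: Res = P(-4)/Q'(-4) = -22/(-7) = 22/7

22/7


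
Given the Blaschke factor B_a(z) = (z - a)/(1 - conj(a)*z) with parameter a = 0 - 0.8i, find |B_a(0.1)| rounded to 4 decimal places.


Step 1: Numerator z0 - a = 0.1 - (0 - 0.8i) = 0.1 + 0.8i
Step 2: Denominator 1 - conj(a)*z0 = 1 - (0 + 0.8i)*0.1 = 1 - 0.08i
Step 3: |z0 - a|^2 = 0.1^2 + 0.8^2 = 0.65; |1 - conj(a)*z0|^2 = 1^2 + (-0.08)^2 = 1.0064
Step 4: |B_a(0.1)| = sqrt(0.65 / 1.0064) = sqrt(0.645866)
Step 5: = 0.8037

0.8037


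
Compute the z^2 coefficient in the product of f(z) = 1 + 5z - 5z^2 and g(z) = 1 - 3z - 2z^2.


Step 1: z^2 term in f*g comes from: (1)*(-2z^2) + (5z)*(-3z) + (-5z^2)*(1)
Step 2: = -2 - 15 - 5
Step 3: = -22

-22


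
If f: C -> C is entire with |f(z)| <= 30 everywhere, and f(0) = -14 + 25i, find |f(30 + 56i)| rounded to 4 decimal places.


Step 1: By Liouville's theorem, a bounded entire function is constant.
Step 2: f(z) = f(0) = -14 + 25i for all z.
Step 3: |f(w)| = |-14 + 25i| = sqrt(196 + 625)
Step 4: = 28.6531

28.6531


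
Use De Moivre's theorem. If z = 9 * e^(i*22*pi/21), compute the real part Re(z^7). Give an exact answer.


Step 1: By De Moivre's theorem, z^7 = 9^7 * e^(i*7*22*pi/21) = 4782969 * (cos(22*pi/3) + i*sin(22*pi/3))
Step 2: |z|^7 = 9^7 = 4782969
Step 3: Reduce the angle mod 2*pi: 22*pi/3 - 6*pi = 4*pi/3
Step 4: cos(4*pi/3) = -1/2
Step 5: Re(z^7) = 4782969 * (-1/2) = -4782969/2

-4782969/2


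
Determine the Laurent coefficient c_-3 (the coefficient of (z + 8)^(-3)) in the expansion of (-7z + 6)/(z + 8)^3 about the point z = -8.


Step 1: Write the numerator in powers of (z + 8): -7z + 6 = -7(z + 8) + (-7*(-8) + 6) = -7(z + 8) + 62
Step 2: Divide by (z + 8)^3: f(z) = 62(z + 8)^(-3) - 7(z + 8)^(-2)
Step 3: This finite sum is the Laurent series of f about z = -8.
Step 4: Coefficient of (z + 8)^(-3) = -7*(-8) + 6 = 62

62


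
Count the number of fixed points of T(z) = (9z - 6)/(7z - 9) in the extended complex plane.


Step 1: Fixed points satisfy T(z) = z
Step 2: 7z^2 - 18z + 6 = 0
Step 3: Discriminant = (-18)^2 - 4*7*6 = 156
Step 4: Number of fixed points = 2

2


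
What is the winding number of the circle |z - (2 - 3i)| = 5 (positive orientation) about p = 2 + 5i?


Step 1: Center c = (2, -3), radius = 5
Step 2: |p - c|^2 = 0^2 + 8^2 = 64
Step 3: r^2 = 25
Step 4: |p-c| > r so winding number = 0

0


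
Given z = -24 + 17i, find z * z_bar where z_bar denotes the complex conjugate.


Step 1: conj(z) = -24 - 17i
Step 2: z * conj(z) = (-24)^2 + 17^2
Step 3: = 576 + 289 = 865

865


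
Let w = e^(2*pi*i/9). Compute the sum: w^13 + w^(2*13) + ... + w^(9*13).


Step 1: The sum sum_{j=1}^{n} w^(k*j) equals n if n | k, else 0.
Step 2: Here n = 9, k = 13
Step 3: Does n divide k? 9 | 13 -> False
Step 4: Sum = 0

0


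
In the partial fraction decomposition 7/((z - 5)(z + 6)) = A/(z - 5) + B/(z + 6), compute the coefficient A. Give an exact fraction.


Step 1: Multiply both sides by (z - 5) and set z = 5
Step 2: A = 7 / (5 + 6)
Step 3: A = 7 / 11
Step 4: A = 7/11

7/11


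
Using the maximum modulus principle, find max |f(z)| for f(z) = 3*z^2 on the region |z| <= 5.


Step 1: On |z| = 5, |f(z)| = 3 * |z|^2 = 3 * 5^2
Step 2: By maximum modulus principle, maximum is on boundary.
Step 3: Maximum = 3 * 25 = 75

75


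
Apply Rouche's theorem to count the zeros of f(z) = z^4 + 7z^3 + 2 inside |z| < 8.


Step 1: On |z| = 8 the three terms have sizes |z^4| = 8^4 = 4096, |7z^3| = 7*8^3 = 3584, |2| = 2
Step 2: The dominant term is g(z) = z^4; let h(z) = 7z^3 + 2 so f = g + h
Step 3: On |z| = 8: |g| = 4096 and |h| <= 3584 + 2 = 3586
Step 4: Since 4096 > 3586, |h| < |g| on |z| = 8, so by Rouche f has the same number of zeros as g inside |z| < 8
Step 5: g(z) = z^4 has 4 zeros (all at the origin) inside |z| < 8. Answer = 4

4


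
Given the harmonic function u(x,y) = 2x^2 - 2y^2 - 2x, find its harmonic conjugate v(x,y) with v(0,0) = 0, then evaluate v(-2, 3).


Step 1: v_x = -u_y = 4y + 0
Step 2: v_y = u_x = 4x - 2
Step 3: v = 4xy - 2y + C
Step 4: v(0,0) = 0 => C = 0
Step 5: v(-2, 3) = -30

-30


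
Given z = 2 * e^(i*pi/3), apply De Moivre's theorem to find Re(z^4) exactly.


Step 1: By De Moivre's theorem, z^4 = 2^4 * e^(i*4*pi/3) = 16 * (cos(4*pi/3) + i*sin(4*pi/3))
Step 2: |z|^4 = 2^4 = 16
Step 3: The angle 4*pi/3 already lies in [0, 2*pi)
Step 4: cos(4*pi/3) = -1/2
Step 5: Re(z^4) = 16 * (-1/2) = -8

-8


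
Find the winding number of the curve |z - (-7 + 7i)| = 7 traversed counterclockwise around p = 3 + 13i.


Step 1: Center c = (-7, 7), radius = 7
Step 2: |p - c|^2 = 10^2 + 6^2 = 136
Step 3: r^2 = 49
Step 4: |p-c| > r so winding number = 0

0


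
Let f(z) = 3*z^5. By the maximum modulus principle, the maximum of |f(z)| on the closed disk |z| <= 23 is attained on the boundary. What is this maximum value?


Step 1: On |z| = 23, |f(z)| = 3 * |z|^5 = 3 * 23^5
Step 2: By maximum modulus principle, maximum is on boundary.
Step 3: Maximum = 3 * 6436343 = 19309029

19309029


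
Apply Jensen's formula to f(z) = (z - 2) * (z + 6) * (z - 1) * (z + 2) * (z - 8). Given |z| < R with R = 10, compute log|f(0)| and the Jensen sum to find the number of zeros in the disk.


Jensen's formula: (1/2pi)*integral log|f(Re^it)|dt = log|f(0)| + sum_{|a_k|<R} log(R/|a_k|)
Step 1: f(0) = (-2) * 6 * (-1) * 2 * (-8) = -192
Step 2: log|f(0)| = log|2| + log|-6| + log|1| + log|-2| + log|8| = 5.2575
Step 3: Zeros inside |z| < 10: 2, -6, 1, -2, 8
Step 4: Jensen sum = log(10/2) + log(10/6) + log(10/1) + log(10/2) + log(10/8) = 6.2554
Step 5: n(R) = number of terms in the Jensen sum = count of zeros inside |z| < 10 = 5

5


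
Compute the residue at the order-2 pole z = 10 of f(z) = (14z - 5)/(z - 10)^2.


Step 1: Pole of order 2 at z = 10
Step 2: Res = lim d/dz [(z - 10)^2 * f(z)] as z -> 10
Step 3: (z - 10)^2 * f(z) = 14z - 5
Step 4: d/dz[14z - 5] = 14

14


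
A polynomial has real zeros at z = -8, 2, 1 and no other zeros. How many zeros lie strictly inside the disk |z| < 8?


Step 1: Check each root:
  z = -8: |-8| = 8 >= 8
  z = 2: |2| = 2 < 8
  z = 1: |1| = 1 < 8
Step 2: Count = 2

2


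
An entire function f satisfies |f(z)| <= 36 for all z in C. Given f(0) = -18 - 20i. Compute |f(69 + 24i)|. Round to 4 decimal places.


Step 1: By Liouville's theorem, a bounded entire function is constant.
Step 2: f(z) = f(0) = -18 - 20i for all z.
Step 3: |f(w)| = |-18 - 20i| = sqrt(324 + 400)
Step 4: = 26.9072

26.9072


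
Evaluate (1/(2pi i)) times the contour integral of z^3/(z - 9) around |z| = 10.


Step 1: f(z) = z^3, a = 9 is inside |z| = 10
Step 2: By Cauchy integral formula: (1/(2pi*i)) * integral = f(a)
Step 3: f(9) = 9^3 = 729

729


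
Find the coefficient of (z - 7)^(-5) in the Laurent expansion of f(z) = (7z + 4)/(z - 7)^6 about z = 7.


Step 1: Write the numerator in powers of (z - 7): 7z + 4 = 7(z - 7) + (7*7 + 4) = 7(z - 7) + 53
Step 2: Divide by (z - 7)^6: f(z) = 53(z - 7)^(-6) + 7(z - 7)^(-5)
Step 3: This finite sum is the Laurent series of f about z = 7.
Step 4: Coefficient of (z - 7)^(-5) = coefficient of (z - 7) in the re-centred numerator = 7

7


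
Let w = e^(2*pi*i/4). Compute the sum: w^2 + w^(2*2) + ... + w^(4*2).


Step 1: The sum sum_{j=1}^{n} w^(k*j) equals n if n | k, else 0.
Step 2: Here n = 4, k = 2
Step 3: Does n divide k? 4 | 2 -> False
Step 4: Sum = 0

0


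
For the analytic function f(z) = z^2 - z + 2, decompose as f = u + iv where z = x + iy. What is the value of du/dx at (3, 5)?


Step 1: f(z) = (x+iy)^2 - (x+iy) + 2
Step 2: u = (x^2 - y^2) - x + 2
Step 3: u_x = 2x - 1
Step 4: At (3, 5): u_x = 6 - 1 = 5

5


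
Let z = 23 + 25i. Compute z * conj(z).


Step 1: conj(z) = 23 - 25i
Step 2: z * conj(z) = 23^2 + 25^2
Step 3: = 529 + 625 = 1154

1154


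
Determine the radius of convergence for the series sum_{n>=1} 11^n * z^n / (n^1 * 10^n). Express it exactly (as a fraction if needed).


Step 1: General term a_n = 11^n / (n^1 * 10^n)
Step 2: By the root test, |a_n|^(1/n) = 11 / (n^(1/n) * 10) -> 11/10 as n -> infinity (since n^(1/n) -> 1)
Step 3: R = 1/lim|a_n|^(1/n) = 10/11

10/11


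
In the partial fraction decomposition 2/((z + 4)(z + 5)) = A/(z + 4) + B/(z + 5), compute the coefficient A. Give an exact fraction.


Step 1: Multiply both sides by (z + 4) and set z = -4
Step 2: A = 2 / (-4 + 5)
Step 3: A = 2 / 1
Step 4: A = 2

2


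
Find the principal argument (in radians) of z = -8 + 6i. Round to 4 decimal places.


Step 1: z = -8 + 6i
Step 2: arg(z) = atan2(6, -8)
Step 3: arg(z) = 2.4981

2.4981


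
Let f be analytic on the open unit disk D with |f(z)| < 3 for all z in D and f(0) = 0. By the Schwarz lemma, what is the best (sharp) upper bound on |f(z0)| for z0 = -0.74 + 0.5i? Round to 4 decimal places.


Step 1: g = f/3 maps D -> D with g(0) = 0, so by the Schwarz lemma |g(z)| <= |z|, i.e. |f(z)| <= 3|z|; this is sharp (f(z) = 3z).
Step 2: |z0|^2 = (-0.74)^2 + 0.5^2 = 0.7976
Step 3: |z0| = sqrt(0.7976) = 0.893085
Step 4: Best bound = 3 * |z0| = 3 * 0.893085 = 2.6793

2.6793


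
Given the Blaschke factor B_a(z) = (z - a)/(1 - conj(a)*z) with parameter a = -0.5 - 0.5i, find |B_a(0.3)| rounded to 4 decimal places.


Step 1: Numerator z0 - a = 0.3 - (-0.5 - 0.5i) = 0.8 + 0.5i
Step 2: Denominator 1 - conj(a)*z0 = 1 - (-0.5 + 0.5i)*0.3 = 1.15 - 0.15i
Step 3: |z0 - a|^2 = 0.8^2 + 0.5^2 = 0.89; |1 - conj(a)*z0|^2 = 1.15^2 + (-0.15)^2 = 1.345
Step 4: |B_a(0.3)| = sqrt(0.89 / 1.345) = sqrt(0.66171)
Step 5: = 0.8135

0.8135


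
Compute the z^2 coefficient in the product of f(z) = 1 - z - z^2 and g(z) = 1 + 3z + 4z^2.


Step 1: z^2 term in f*g comes from: (1)*(4z^2) + (-z)*(3z) + (-z^2)*(1)
Step 2: = 4 - 3 - 1
Step 3: = 0

0


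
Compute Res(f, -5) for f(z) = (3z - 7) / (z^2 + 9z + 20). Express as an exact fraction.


Step 1: Q(z) = z^2 + 9z + 20 = (z + 5)(z + 4)
Step 2: Q'(z) = 2z + 9
Step 3: Q'(-5) = -1, P(-5) = -22
Step 4: Res = P(-5)/Q'(-5) = -22/(-1) = 22

22


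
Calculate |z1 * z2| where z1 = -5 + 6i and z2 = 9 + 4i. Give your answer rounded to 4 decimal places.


Step 1: |z1| = sqrt((-5)^2 + 6^2) = sqrt(61)
Step 2: |z2| = sqrt(9^2 + 4^2) = sqrt(97)
Step 3: |z1*z2| = |z1|*|z2| = sqrt(61) * sqrt(97) = sqrt(61 * 97) = sqrt(5917)
Step 4: = 76.922

76.922


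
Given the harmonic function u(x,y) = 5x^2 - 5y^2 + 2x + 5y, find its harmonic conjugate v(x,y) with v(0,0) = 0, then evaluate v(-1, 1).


Step 1: v_x = -u_y = 10y - 5
Step 2: v_y = u_x = 10x + 2
Step 3: v = 10xy - 5x + 2y + C
Step 4: v(0,0) = 0 => C = 0
Step 5: v(-1, 1) = -3

-3


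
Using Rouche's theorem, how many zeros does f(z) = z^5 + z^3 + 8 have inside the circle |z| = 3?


Step 1: On |z| = 3 the three terms have sizes |z^5| = 3^5 = 243, |z^3| = 3^3 = 27, |8| = 8
Step 2: The dominant term is g(z) = z^5; let h(z) = z^3 + 8 so f = g + h
Step 3: On |z| = 3: |g| = 243 and |h| <= 27 + 8 = 35
Step 4: Since 243 > 35, |h| < |g| on |z| = 3, so by Rouche f has the same number of zeros as g inside |z| < 3
Step 5: g(z) = z^5 has 5 zeros (all at the origin) inside |z| < 3. Answer = 5

5


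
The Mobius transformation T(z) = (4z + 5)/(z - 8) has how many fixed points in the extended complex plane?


Step 1: Fixed points satisfy T(z) = z
Step 2: z^2 - 12z - 5 = 0
Step 3: Discriminant = (-12)^2 - 4*1*(-5) = 164
Step 4: Number of fixed points = 2

2


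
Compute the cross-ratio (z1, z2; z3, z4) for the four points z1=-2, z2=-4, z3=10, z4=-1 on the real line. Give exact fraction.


Step 1: (z1-z3)(z2-z4) = (-12) * (-3) = 36
Step 2: (z1-z4)(z2-z3) = (-1) * (-14) = 14
Step 3: Cross-ratio = 36/14 = 18/7

18/7


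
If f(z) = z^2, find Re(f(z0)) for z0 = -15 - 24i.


Step 1: z0 = -15 - 24i
Step 2: z0^2 = (-15)^2 - (-24)^2 + 720i
Step 3: real part = 225 - 576 = -351

-351


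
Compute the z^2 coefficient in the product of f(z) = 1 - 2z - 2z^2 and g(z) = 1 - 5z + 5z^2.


Step 1: z^2 term in f*g comes from: (1)*(5z^2) + (-2z)*(-5z) + (-2z^2)*(1)
Step 2: = 5 + 10 - 2
Step 3: = 13

13


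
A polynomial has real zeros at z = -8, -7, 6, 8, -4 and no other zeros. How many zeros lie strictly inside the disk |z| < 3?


Step 1: Check each root:
  z = -8: |-8| = 8 >= 3
  z = -7: |-7| = 7 >= 3
  z = 6: |6| = 6 >= 3
  z = 8: |8| = 8 >= 3
  z = -4: |-4| = 4 >= 3
Step 2: Count = 0

0


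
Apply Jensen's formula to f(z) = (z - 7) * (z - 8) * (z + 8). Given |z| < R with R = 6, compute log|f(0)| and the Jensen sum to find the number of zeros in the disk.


Jensen's formula: (1/2pi)*integral log|f(Re^it)|dt = log|f(0)| + sum_{|a_k|<R} log(R/|a_k|)
Step 1: f(0) = (-7) * (-8) * 8 = 448
Step 2: log|f(0)| = log|7| + log|8| + log|-8| = 6.1048
Step 3: Zeros inside |z| < 6: none
Step 4: Jensen sum = (empty sum) = 0
Step 5: n(R) = number of terms in the Jensen sum = count of zeros inside |z| < 6 = 0

0


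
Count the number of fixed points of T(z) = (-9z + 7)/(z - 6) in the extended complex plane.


Step 1: Fixed points satisfy T(z) = z
Step 2: z^2 + 3z - 7 = 0
Step 3: Discriminant = 3^2 - 4*1*(-7) = 37
Step 4: Number of fixed points = 2

2


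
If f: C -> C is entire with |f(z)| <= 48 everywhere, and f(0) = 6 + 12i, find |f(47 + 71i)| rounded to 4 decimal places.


Step 1: By Liouville's theorem, a bounded entire function is constant.
Step 2: f(z) = f(0) = 6 + 12i for all z.
Step 3: |f(w)| = |6 + 12i| = sqrt(36 + 144)
Step 4: = 13.4164

13.4164


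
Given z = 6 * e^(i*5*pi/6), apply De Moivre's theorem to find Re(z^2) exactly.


Step 1: By De Moivre's theorem, z^2 = 6^2 * e^(i*2*5*pi/6) = 36 * (cos(5*pi/3) + i*sin(5*pi/3))
Step 2: |z|^2 = 6^2 = 36
Step 3: The angle 5*pi/3 already lies in [0, 2*pi)
Step 4: cos(5*pi/3) = 1/2
Step 5: Re(z^2) = 36 * 1/2 = 18

18


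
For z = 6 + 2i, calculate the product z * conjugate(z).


Step 1: conj(z) = 6 - 2i
Step 2: z * conj(z) = 6^2 + 2^2
Step 3: = 36 + 4 = 40

40


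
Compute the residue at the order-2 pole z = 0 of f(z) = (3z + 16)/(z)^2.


Step 1: Pole of order 2 at z = 0
Step 2: Res = lim d/dz [(z)^2 * f(z)] as z -> 0
Step 3: (z)^2 * f(z) = 3z + 16
Step 4: d/dz[3z + 16] = 3

3


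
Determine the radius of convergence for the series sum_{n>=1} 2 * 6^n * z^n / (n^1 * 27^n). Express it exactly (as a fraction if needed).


Step 1: General term a_n = 2 * 6^n / (n^1 * 27^n)
Step 2: By the root test, |a_n|^(1/n) = 2^(1/n) * 6 / (n^(1/n) * 27) -> 6/27 as n -> infinity (since 2^(1/n) -> 1 and n^(1/n) -> 1)
Step 3: R = 1/lim|a_n|^(1/n) = 27/6 = 9/2

9/2


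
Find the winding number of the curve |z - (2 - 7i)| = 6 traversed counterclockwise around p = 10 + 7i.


Step 1: Center c = (2, -7), radius = 6
Step 2: |p - c|^2 = 8^2 + 14^2 = 260
Step 3: r^2 = 36
Step 4: |p-c| > r so winding number = 0

0


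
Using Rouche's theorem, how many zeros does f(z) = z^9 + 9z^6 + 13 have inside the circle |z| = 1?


Step 1: On |z| = 1 the three terms have sizes |z^9| = 1^9 = 1, |9z^6| = 9*1^6 = 9, |13| = 13
Step 2: The dominant term is g(z) = 13; let h(z) = z^9 + 9z^6 so f = g + h
Step 3: On |z| = 1: |g| = 13 and |h| <= 1 + 9 = 10
Step 4: Since 13 > 10, |h| < |g| on |z| = 1, so by Rouche f has the same number of zeros as g inside |z| < 1
Step 5: g(z) = 13 is a nonzero constant with no zeros inside |z| < 1. Answer = 0

0


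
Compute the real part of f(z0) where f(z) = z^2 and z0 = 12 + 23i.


Step 1: z0 = 12 + 23i
Step 2: z0^2 = 12^2 - 23^2 + 552i
Step 3: real part = 144 - 529 = -385

-385


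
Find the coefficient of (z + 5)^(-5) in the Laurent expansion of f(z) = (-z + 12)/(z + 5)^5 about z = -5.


Step 1: Write the numerator in powers of (z + 5): -z + 12 = -(z + 5) + (-1*(-5) + 12) = -(z + 5) + 17
Step 2: Divide by (z + 5)^5: f(z) = 17(z + 5)^(-5) - (z + 5)^(-4)
Step 3: This finite sum is the Laurent series of f about z = -5.
Step 4: Coefficient of (z + 5)^(-5) = -1*(-5) + 12 = 17

17


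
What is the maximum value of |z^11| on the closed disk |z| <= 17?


Step 1: On |z| = 17, |f(z)| = |z|^11 = 17^11
Step 2: By maximum modulus principle, maximum is on boundary.
Step 3: Maximum = 34271896307633 = 34271896307633

34271896307633


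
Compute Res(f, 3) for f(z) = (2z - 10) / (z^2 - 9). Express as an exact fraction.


Step 1: Q(z) = z^2 - 9 = (z - 3)(z + 3)
Step 2: Q'(z) = 2z
Step 3: Q'(3) = 6, P(3) = -4
Step 4: Res = P(3)/Q'(3) = -4/6 = -2/3

-2/3


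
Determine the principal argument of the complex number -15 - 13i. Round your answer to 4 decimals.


Step 1: z = -15 - 13i
Step 2: arg(z) = atan2(-13, -15)
Step 3: arg(z) = -2.4275

-2.4275


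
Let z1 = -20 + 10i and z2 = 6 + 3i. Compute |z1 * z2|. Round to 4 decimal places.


Step 1: |z1| = sqrt((-20)^2 + 10^2) = sqrt(500)
Step 2: |z2| = sqrt(6^2 + 3^2) = sqrt(45)
Step 3: |z1*z2| = |z1|*|z2| = sqrt(500) * sqrt(45) = sqrt(500 * 45) = sqrt(22500)
Step 4: = 150.0

150.0


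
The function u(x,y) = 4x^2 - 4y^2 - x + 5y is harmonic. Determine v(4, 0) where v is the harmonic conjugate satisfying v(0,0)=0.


Step 1: v_x = -u_y = 8y - 5
Step 2: v_y = u_x = 8x - 1
Step 3: v = 8xy - 5x - y + C
Step 4: v(0,0) = 0 => C = 0
Step 5: v(4, 0) = -20

-20


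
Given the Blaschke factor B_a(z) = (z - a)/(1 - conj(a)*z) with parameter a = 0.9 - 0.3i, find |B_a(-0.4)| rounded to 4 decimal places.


Step 1: Numerator z0 - a = -0.4 - (0.9 - 0.3i) = -1.3 + 0.3i
Step 2: Denominator 1 - conj(a)*z0 = 1 - (0.9 + 0.3i)*(-0.4) = 1.36 + 0.12i
Step 3: |z0 - a|^2 = (-1.3)^2 + 0.3^2 = 1.78; |1 - conj(a)*z0|^2 = 1.36^2 + 0.12^2 = 1.864
Step 4: |B_a(-0.4)| = sqrt(1.78 / 1.864) = sqrt(0.954936)
Step 5: = 0.9772

0.9772


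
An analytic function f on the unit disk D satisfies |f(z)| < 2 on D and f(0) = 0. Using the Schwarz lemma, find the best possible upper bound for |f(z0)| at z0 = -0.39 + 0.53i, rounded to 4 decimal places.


Step 1: g = f/2 maps D -> D with g(0) = 0, so by the Schwarz lemma |g(z)| <= |z|, i.e. |f(z)| <= 2|z|; this is sharp (f(z) = 2z).
Step 2: |z0|^2 = (-0.39)^2 + 0.53^2 = 0.433
Step 3: |z0| = sqrt(0.433) = 0.658027
Step 4: Best bound = 2 * |z0| = 2 * 0.658027 = 1.3161

1.3161


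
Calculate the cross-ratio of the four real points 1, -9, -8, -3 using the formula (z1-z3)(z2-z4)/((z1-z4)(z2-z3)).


Step 1: (z1-z3)(z2-z4) = 9 * (-6) = -54
Step 2: (z1-z4)(z2-z3) = 4 * (-1) = -4
Step 3: Cross-ratio = 54/4 = 27/2

27/2


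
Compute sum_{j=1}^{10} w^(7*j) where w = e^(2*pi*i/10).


Step 1: The sum sum_{j=1}^{n} w^(k*j) equals n if n | k, else 0.
Step 2: Here n = 10, k = 7
Step 3: Does n divide k? 10 | 7 -> False
Step 4: Sum = 0

0


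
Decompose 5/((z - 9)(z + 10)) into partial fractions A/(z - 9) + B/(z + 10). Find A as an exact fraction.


Step 1: Multiply both sides by (z - 9) and set z = 9
Step 2: A = 5 / (9 + 10)
Step 3: A = 5 / 19
Step 4: A = 5/19

5/19


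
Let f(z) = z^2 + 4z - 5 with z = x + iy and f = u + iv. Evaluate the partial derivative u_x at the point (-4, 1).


Step 1: f(z) = (x+iy)^2 + 4(x+iy) - 5
Step 2: u = (x^2 - y^2) + 4x - 5
Step 3: u_x = 2x + 4
Step 4: At (-4, 1): u_x = -8 + 4 = -4

-4


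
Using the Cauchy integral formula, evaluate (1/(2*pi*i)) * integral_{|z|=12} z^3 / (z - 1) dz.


Step 1: f(z) = z^3, a = 1 is inside |z| = 12
Step 2: By Cauchy integral formula: (1/(2pi*i)) * integral = f(a)
Step 3: f(1) = 1^3 = 1

1


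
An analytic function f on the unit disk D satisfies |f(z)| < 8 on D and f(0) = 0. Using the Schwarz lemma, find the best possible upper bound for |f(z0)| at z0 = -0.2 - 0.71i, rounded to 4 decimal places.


Step 1: g = f/8 maps D -> D with g(0) = 0, so by the Schwarz lemma |g(z)| <= |z|, i.e. |f(z)| <= 8|z|; this is sharp (f(z) = 8z).
Step 2: |z0|^2 = (-0.2)^2 + (-0.71)^2 = 0.5441
Step 3: |z0| = sqrt(0.5441) = 0.737631
Step 4: Best bound = 8 * |z0| = 8 * 0.737631 = 5.9011

5.9011
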